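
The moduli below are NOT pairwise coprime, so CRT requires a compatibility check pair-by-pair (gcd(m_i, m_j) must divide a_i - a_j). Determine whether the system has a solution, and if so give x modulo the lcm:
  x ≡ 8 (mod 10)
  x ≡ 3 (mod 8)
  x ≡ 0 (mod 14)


Moduli 10, 8, 14 are not pairwise coprime, so CRT works modulo lcm(m_i) when all pairwise compatibility conditions hold.
Pairwise compatibility: gcd(m_i, m_j) must divide a_i - a_j for every pair.
Merge one congruence at a time:
  Start: x ≡ 8 (mod 10).
  Combine with x ≡ 3 (mod 8): gcd(10, 8) = 2, and 3 - 8 = -5 is NOT divisible by 2.
    ⇒ system is inconsistent (no integer solution).

No solution (the system is inconsistent).


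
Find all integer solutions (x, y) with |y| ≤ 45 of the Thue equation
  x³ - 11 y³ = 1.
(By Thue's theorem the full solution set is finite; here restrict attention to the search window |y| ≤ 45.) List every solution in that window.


The equation is x³ - 11y³ = 1. For fixed y, x³ = 11·y³ + 1, so a solution requires the RHS to be a perfect cube.
Strategy: iterate y from -45 to 45, compute RHS = 11·y³ + 1, and check whether it is a (positive or negative) perfect cube.
Check small values of y:
  y = 0: RHS = 1 = (1)³ ⇒ x = 1 works.
  y = 1: RHS = 12 is not a perfect cube.
  y = -1: RHS = -10 is not a perfect cube.
  y = 2: RHS = 89 is not a perfect cube.
  y = -2: RHS = -87 is not a perfect cube.
  y = 3: RHS = 298 is not a perfect cube.
  y = -3: RHS = -296 is not a perfect cube.
Continuing the search up to |y| = 45 finds no further solutions beyond those listed.
Collected solutions: (1, 0).

Solutions (with |y| ≤ 45): (1, 0).


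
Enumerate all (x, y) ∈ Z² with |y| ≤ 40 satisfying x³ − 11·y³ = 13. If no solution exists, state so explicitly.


The equation is x³ - 11y³ = 13. For fixed y, x³ = 11·y³ + 13, so a solution requires the RHS to be a perfect cube.
Strategy: iterate y from -40 to 40, compute RHS = 11·y³ + 13, and check whether it is a (positive or negative) perfect cube.
Check small values of y:
  y = 0: RHS = 13 is not a perfect cube.
  y = 1: RHS = 24 is not a perfect cube.
  y = -1: RHS = 2 is not a perfect cube.
  y = 2: RHS = 101 is not a perfect cube.
  y = -2: RHS = -75 is not a perfect cube.
  y = 3: RHS = 310 is not a perfect cube.
  y = -3: RHS = -284 is not a perfect cube.
Continuing the search up to |y| = 40 finds no solutions either.
No (x, y) in the scanned range satisfies the equation.

No integer solutions with |y| ≤ 40.


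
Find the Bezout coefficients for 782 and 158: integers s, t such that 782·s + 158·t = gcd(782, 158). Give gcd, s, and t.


Euclidean algorithm on (782, 158) — divide until remainder is 0:
  782 = 4 · 158 + 150
  158 = 1 · 150 + 8
  150 = 18 · 8 + 6
  8 = 1 · 6 + 2
  6 = 3 · 2 + 0
gcd(782, 158) = 2.
Track Bezout coefficients alongside the remainders: start with r₀ = 782 = a·1 + b·0 (s = 1, t = 0) and r₁ = 158 = a·0 + b·1 (s = 0, t = 1); each new remainder r_{k+1} = r_{k-1} − q_k·r_k inherits s_{k+1} = s_{k-1} − q_k·s_k, t_{k+1} = t_{k-1} − q_k·t_k, so r_k = a·s_k + b·t_k at every step:
  q = 4: r = 150, s = 1 − 4·0 = 1, t = 0 − 4·1 = -4  (check: 782·1 + 158·(-4) = 150)
  q = 1: r = 8, s = 0 − 1·1 = -1, t = 1 − 1·(-4) = 5  (check: 782·(-1) + 158·5 = 8)
  q = 18: r = 6, s = 1 − 18·(-1) = 19, t = -4 − 18·5 = -94  (check: 782·19 + 158·(-94) = 6)
  q = 1: r = 2, s = -1 − 1·19 = -20, t = 5 − 1·(-94) = 99  (check: 782·(-20) + 158·99 = 2)
The row with r = 2 (the gcd) gives the Bezout coefficients s = -20, t = 99.
Result: 782 · (-20) + 158 · (99) = 2.

gcd(782, 158) = 2; s = -20, t = 99 (check: 782·(-20) + 158·99 = 2).


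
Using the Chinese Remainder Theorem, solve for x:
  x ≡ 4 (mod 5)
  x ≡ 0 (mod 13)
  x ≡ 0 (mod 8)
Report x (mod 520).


Moduli 5, 13, 8 are pairwise coprime; by CRT there is a unique solution modulo M = 5 · 13 · 8 = 520.
Solve pairwise, accumulating the modulus:
  Start with x ≡ 4 (mod 5).
  Combine with x ≡ 0 (mod 13): since gcd(5, 13) = 1, we get a unique residue mod 65.
    Write x = 4 + 5·t and substitute into x ≡ 0 (mod 13): 5·t ≡ 0 − 4 = -4 (mod 13).
    Reduce coefficients mod 13: 5·t ≡ 9 (mod 13).
    The inverse of 5 mod 13 is 8 (since 5·8 = 40 = 3·13 + 1), so t ≡ 8·9 = 72 ≡ 7 (mod 13).
    Then x = 4 + 5·7 = 39, valid modulo lcm(5, 13) = 65: x ≡ 39 (mod 65).
  Combine with x ≡ 0 (mod 8): since gcd(65, 8) = 1, we get a unique residue mod 520.
    Write x = 39 + 65·t and substitute into x ≡ 0 (mod 8): 65·t ≡ 0 − 39 = -39 (mod 8).
    Reduce coefficients mod 8: 1·t ≡ 1 (mod 8).
    So t ≡ 1 (mod 8).
    Then x = 39 + 65·1 = 104, valid modulo lcm(65, 8) = 520: x ≡ 104 (mod 520).
Verify: 104 mod 5 = 4 ✓, 104 mod 13 = 0 ✓, 104 mod 8 = 0 ✓.

x ≡ 104 (mod 520).


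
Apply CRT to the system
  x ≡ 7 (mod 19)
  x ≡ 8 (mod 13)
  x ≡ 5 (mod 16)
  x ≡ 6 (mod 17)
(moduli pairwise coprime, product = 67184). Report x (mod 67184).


Product of moduli M = 19 · 13 · 16 · 17 = 67184.
Merge one congruence at a time:
  Start: x ≡ 7 (mod 19).
  Combine with x ≡ 8 (mod 13); new modulus lcm = 247.
    Write x = 7 + 19·t and substitute into x ≡ 8 (mod 13): 19·t ≡ 8 − 7 = 1 (mod 13).
    Reduce coefficients mod 13: 6·t ≡ 1 (mod 13).
    The inverse of 6 mod 13 is 11 (since 6·11 = 66 = 5·13 + 1), so t ≡ 11·1 = 11 ≡ 11 (mod 13).
    Then x = 7 + 19·11 = 216, valid modulo lcm(19, 13) = 247: x ≡ 216 (mod 247).
  Combine with x ≡ 5 (mod 16); new modulus lcm = 3952.
    Write x = 216 + 247·t and substitute into x ≡ 5 (mod 16): 247·t ≡ 5 − 216 = -211 (mod 16).
    Reduce coefficients mod 16: 7·t ≡ 13 (mod 16).
    The inverse of 7 mod 16 is 7 (since 7·7 = 49 = 3·16 + 1), so t ≡ 7·13 = 91 ≡ 11 (mod 16).
    Then x = 216 + 247·11 = 2933, valid modulo lcm(247, 16) = 3952: x ≡ 2933 (mod 3952).
  Combine with x ≡ 6 (mod 17); new modulus lcm = 67184.
    Write x = 2933 + 3952·t and substitute into x ≡ 6 (mod 17): 3952·t ≡ 6 − 2933 = -2927 (mod 17).
    Reduce coefficients mod 17: 8·t ≡ 14 (mod 17).
    The inverse of 8 mod 17 is 15 (since 8·15 = 120 = 7·17 + 1), so t ≡ 15·14 = 210 ≡ 6 (mod 17).
    Then x = 2933 + 3952·6 = 26645, valid modulo lcm(3952, 17) = 67184: x ≡ 26645 (mod 67184).
Verify against each original: 26645 mod 19 = 7, 26645 mod 13 = 8, 26645 mod 16 = 5, 26645 mod 17 = 6.

x ≡ 26645 (mod 67184).


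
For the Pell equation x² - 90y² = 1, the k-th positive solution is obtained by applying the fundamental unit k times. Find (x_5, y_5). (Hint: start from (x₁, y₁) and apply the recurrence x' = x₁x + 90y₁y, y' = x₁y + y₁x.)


Step 1: Find the fundamental solution (x₁, y₁) of x² - 90y² = 1.
  Expand √90 as a continued fraction. a₀ = ⌊√90⌋ = 9; iterate m_{k+1} = d_k·a_k − m_k, d_{k+1} = (90 − m_{k+1}²)/d_k, a_{k+1} = ⌊(a₀ + m_{k+1})/d_{k+1}⌋ (starting m₀ = 0, d₀ = 1), with convergents p_k = a_k·p_{k-1} + p_{k-2}, q_k = a_k·q_{k-1} + q_{k-2} (p₋₁ = 1, q₋₁ = 0):
  k = 0: a₀ = 9; p₀/q₀ = 9/1; p₀² − 90·q₀² = 81 − 90 = -9.
  k = 1: m = 9, d = 9, a = ⌊(9 + 9)/9⌋ = 2; p/q = (2·9 + 1)/(2·1 + 0) = 19/2; p² − 90·q² = 361 − 360 = 1.
  The first convergent with p² − 90·q² = 1 gives the fundamental solution (x₁, y₁) = (19, 2).
Step 2: Apply the recurrence (x_{n+1}, y_{n+1}) = (x₁x_n + 90y₁y_n, x₁y_n + y₁x_n) repeatedly.
  From (x_1, y_1) = (19, 2): x_2 = 19·19 + 90·2·2 = 721; y_2 = 19·2 + 2·19 = 76.
  From (x_2, y_2) = (721, 76): x_3 = 19·721 + 90·2·76 = 27379; y_3 = 19·76 + 2·721 = 2886.
  From (x_3, y_3) = (27379, 2886): x_4 = 19·27379 + 90·2·2886 = 1039681; y_4 = 19·2886 + 2·27379 = 109592.
  From (x_4, y_4) = (1039681, 109592): x_5 = 19·1039681 + 90·2·109592 = 39480499; y_5 = 19·109592 + 2·1039681 = 4161610.
Step 3: Verify x_5² - 90·y_5² = 1558709801289001 - 1558709801289000 = 1 (should be 1). ✓

(x_1, y_1) = (19, 2); (x_5, y_5) = (39480499, 4161610).


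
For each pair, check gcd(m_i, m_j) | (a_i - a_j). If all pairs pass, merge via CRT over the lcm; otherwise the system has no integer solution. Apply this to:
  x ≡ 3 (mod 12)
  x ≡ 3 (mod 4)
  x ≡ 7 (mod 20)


Moduli 12, 4, 20 are not pairwise coprime, so CRT works modulo lcm(m_i) when all pairwise compatibility conditions hold.
Pairwise compatibility: gcd(m_i, m_j) must divide a_i - a_j for every pair.
Merge one congruence at a time:
  Start: x ≡ 3 (mod 12).
  Combine with x ≡ 3 (mod 4): gcd(12, 4) = 4; 3 - 3 = 0, which IS divisible by 4, so compatible.
    Write x = 3 + 12·t and substitute into x ≡ 3 (mod 4): 12·t ≡ 3 − 3 = 0 (mod 4).
    Divide the congruence (and modulus) by g = 4: 3·t ≡ 0 (mod 1).
    Modulo 1 every t works; take t = 0.
    Then x = 3 + 12·0 = 3, valid modulo lcm(12, 4) = 12: x ≡ 3 (mod 12).
  Combine with x ≡ 7 (mod 20): gcd(12, 20) = 4; 7 - 3 = 4, which IS divisible by 4, so compatible.
    Write x = 3 + 12·t and substitute into x ≡ 7 (mod 20): 12·t ≡ 7 − 3 = 4 (mod 20).
    Divide the congruence (and modulus) by g = 4: 3·t ≡ 1 (mod 5).
    The inverse of 3 mod 5 is 2 (since 3·2 = 6 = 1·5 + 1), so t ≡ 2·1 = 2 ≡ 2 (mod 5).
    Then x = 3 + 12·2 = 27, valid modulo lcm(12, 20) = 60: x ≡ 27 (mod 60).
Verify: 27 mod 12 = 3, 27 mod 4 = 3, 27 mod 20 = 7.

x ≡ 27 (mod 60).


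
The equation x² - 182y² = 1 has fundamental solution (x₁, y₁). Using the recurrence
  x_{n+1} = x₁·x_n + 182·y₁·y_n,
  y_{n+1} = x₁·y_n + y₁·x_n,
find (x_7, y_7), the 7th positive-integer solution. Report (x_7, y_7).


Step 1: Find the fundamental solution (x₁, y₁) of x² - 182y² = 1.
  Expand √182 as a continued fraction. a₀ = ⌊√182⌋ = 13; iterate m_{k+1} = d_k·a_k − m_k, d_{k+1} = (182 − m_{k+1}²)/d_k, a_{k+1} = ⌊(a₀ + m_{k+1})/d_{k+1}⌋ (starting m₀ = 0, d₀ = 1), with convergents p_k = a_k·p_{k-1} + p_{k-2}, q_k = a_k·q_{k-1} + q_{k-2} (p₋₁ = 1, q₋₁ = 0):
  k = 0: a₀ = 13; p₀/q₀ = 13/1; p₀² − 182·q₀² = 169 − 182 = -13.
  k = 1: m = 13, d = 13, a = ⌊(13 + 13)/13⌋ = 2; p/q = (2·13 + 1)/(2·1 + 0) = 27/2; p² − 182·q² = 729 − 728 = 1.
  The first convergent with p² − 182·q² = 1 gives the fundamental solution (x₁, y₁) = (27, 2).
Step 2: Apply the recurrence (x_{n+1}, y_{n+1}) = (x₁x_n + 182y₁y_n, x₁y_n + y₁x_n) repeatedly.
  From (x_1, y_1) = (27, 2): x_2 = 27·27 + 182·2·2 = 1457; y_2 = 27·2 + 2·27 = 108.
  From (x_2, y_2) = (1457, 108): x_3 = 27·1457 + 182·2·108 = 78651; y_3 = 27·108 + 2·1457 = 5830.
  From (x_3, y_3) = (78651, 5830): x_4 = 27·78651 + 182·2·5830 = 4245697; y_4 = 27·5830 + 2·78651 = 314712.
  From (x_4, y_4) = (4245697, 314712): x_5 = 27·4245697 + 182·2·314712 = 229188987; y_5 = 27·314712 + 2·4245697 = 16988618.
  From (x_5, y_5) = (229188987, 16988618): x_6 = 27·229188987 + 182·2·16988618 = 12371959601; y_6 = 27·16988618 + 2·229188987 = 917070660.
  From (x_6, y_6) = (12371959601, 917070660): x_7 = 27·12371959601 + 182·2·917070660 = 667856629467; y_7 = 27·917070660 + 2·12371959601 = 49504827022.
Step 3: Verify x_7² - 182·y_7² = 446032477523021732704089 - 446032477523021732704088 = 1 (should be 1). ✓

(x_1, y_1) = (27, 2); (x_7, y_7) = (667856629467, 49504827022).


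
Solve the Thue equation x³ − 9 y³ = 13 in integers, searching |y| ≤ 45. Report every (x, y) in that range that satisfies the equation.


The equation is x³ - 9y³ = 13. For fixed y, x³ = 9·y³ + 13, so a solution requires the RHS to be a perfect cube.
Strategy: iterate y from -45 to 45, compute RHS = 9·y³ + 13, and check whether it is a (positive or negative) perfect cube.
Check small values of y:
  y = 0: RHS = 13 is not a perfect cube.
  y = 1: RHS = 22 is not a perfect cube.
  y = -1: RHS = 4 is not a perfect cube.
  y = 2: RHS = 85 is not a perfect cube.
  y = -2: RHS = -59 is not a perfect cube.
  y = 3: RHS = 256 is not a perfect cube.
  y = -3: RHS = -230 is not a perfect cube.
Continuing the search up to |y| = 45 finds no solutions either.
No (x, y) in the scanned range satisfies the equation.

No integer solutions with |y| ≤ 45.


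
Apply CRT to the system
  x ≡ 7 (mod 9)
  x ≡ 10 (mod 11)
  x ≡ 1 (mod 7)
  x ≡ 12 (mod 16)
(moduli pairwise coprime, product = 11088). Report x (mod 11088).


Product of moduli M = 9 · 11 · 7 · 16 = 11088.
Merge one congruence at a time:
  Start: x ≡ 7 (mod 9).
  Combine with x ≡ 10 (mod 11); new modulus lcm = 99.
    Write x = 7 + 9·t and substitute into x ≡ 10 (mod 11): 9·t ≡ 10 − 7 = 3 (mod 11).
    The inverse of 9 mod 11 is 5 (since 9·5 = 45 = 4·11 + 1), so t ≡ 5·3 = 15 ≡ 4 (mod 11).
    Then x = 7 + 9·4 = 43, valid modulo lcm(9, 11) = 99: x ≡ 43 (mod 99).
  Combine with x ≡ 1 (mod 7); new modulus lcm = 693.
    Write x = 43 + 99·t and substitute into x ≡ 1 (mod 7): 99·t ≡ 1 − 43 = -42 (mod 7).
    Reduce coefficients mod 7: 1·t ≡ 0 (mod 7).
    So t ≡ 0 (mod 7).
    Then x = 43 + 99·0 = 43, valid modulo lcm(99, 7) = 693: x ≡ 43 (mod 693).
  Combine with x ≡ 12 (mod 16); new modulus lcm = 11088.
    Write x = 43 + 693·t and substitute into x ≡ 12 (mod 16): 693·t ≡ 12 − 43 = -31 (mod 16).
    Reduce coefficients mod 16: 5·t ≡ 1 (mod 16).
    The inverse of 5 mod 16 is 13 (since 5·13 = 65 = 4·16 + 1), so t ≡ 13·1 = 13 ≡ 13 (mod 16).
    Then x = 43 + 693·13 = 9052, valid modulo lcm(693, 16) = 11088: x ≡ 9052 (mod 11088).
Verify against each original: 9052 mod 9 = 7, 9052 mod 11 = 10, 9052 mod 7 = 1, 9052 mod 16 = 12.

x ≡ 9052 (mod 11088).


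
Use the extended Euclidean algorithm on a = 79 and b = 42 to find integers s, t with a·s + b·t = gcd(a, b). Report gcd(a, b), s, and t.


Euclidean algorithm on (79, 42) — divide until remainder is 0:
  79 = 1 · 42 + 37
  42 = 1 · 37 + 5
  37 = 7 · 5 + 2
  5 = 2 · 2 + 1
  2 = 2 · 1 + 0
gcd(79, 42) = 1.
Track Bezout coefficients alongside the remainders: start with r₀ = 79 = a·1 + b·0 (s = 1, t = 0) and r₁ = 42 = a·0 + b·1 (s = 0, t = 1); each new remainder r_{k+1} = r_{k-1} − q_k·r_k inherits s_{k+1} = s_{k-1} − q_k·s_k, t_{k+1} = t_{k-1} − q_k·t_k, so r_k = a·s_k + b·t_k at every step:
  q = 1: r = 37, s = 1 − 1·0 = 1, t = 0 − 1·1 = -1  (check: 79·1 + 42·(-1) = 37)
  q = 1: r = 5, s = 0 − 1·1 = -1, t = 1 − 1·(-1) = 2  (check: 79·(-1) + 42·2 = 5)
  q = 7: r = 2, s = 1 − 7·(-1) = 8, t = -1 − 7·2 = -15  (check: 79·8 + 42·(-15) = 2)
  q = 2: r = 1, s = -1 − 2·8 = -17, t = 2 − 2·(-15) = 32  (check: 79·(-17) + 42·32 = 1)
The row with r = 1 (the gcd) gives the Bezout coefficients s = -17, t = 32.
Result: 79 · (-17) + 42 · (32) = 1.

gcd(79, 42) = 1; s = -17, t = 32 (check: 79·(-17) + 42·32 = 1).


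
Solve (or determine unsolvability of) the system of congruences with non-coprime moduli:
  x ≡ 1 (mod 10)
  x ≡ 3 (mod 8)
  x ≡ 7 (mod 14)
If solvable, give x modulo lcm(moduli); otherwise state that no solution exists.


Moduli 10, 8, 14 are not pairwise coprime, so CRT works modulo lcm(m_i) when all pairwise compatibility conditions hold.
Pairwise compatibility: gcd(m_i, m_j) must divide a_i - a_j for every pair.
Merge one congruence at a time:
  Start: x ≡ 1 (mod 10).
  Combine with x ≡ 3 (mod 8): gcd(10, 8) = 2; 3 - 1 = 2, which IS divisible by 2, so compatible.
    Write x = 1 + 10·t and substitute into x ≡ 3 (mod 8): 10·t ≡ 3 − 1 = 2 (mod 8).
    Divide the congruence (and modulus) by g = 2: 5·t ≡ 1 (mod 4).
    Reduce coefficients mod 4: 1·t ≡ 1 (mod 4).
    So t ≡ 1 (mod 4).
    Then x = 1 + 10·1 = 11, valid modulo lcm(10, 8) = 40: x ≡ 11 (mod 40).
  Combine with x ≡ 7 (mod 14): gcd(40, 14) = 2; 7 - 11 = -4, which IS divisible by 2, so compatible.
    Write x = 11 + 40·t and substitute into x ≡ 7 (mod 14): 40·t ≡ 7 − 11 = -4 (mod 14).
    Divide the congruence (and modulus) by g = 2: 20·t ≡ -2 (mod 7).
    Reduce coefficients mod 7: 6·t ≡ 5 (mod 7).
    The inverse of 6 mod 7 is 6 (since 6·6 = 36 = 5·7 + 1), so t ≡ 6·5 = 30 ≡ 2 (mod 7).
    Then x = 11 + 40·2 = 91, valid modulo lcm(40, 14) = 280: x ≡ 91 (mod 280).
Verify: 91 mod 10 = 1, 91 mod 8 = 3, 91 mod 14 = 7.

x ≡ 91 (mod 280).


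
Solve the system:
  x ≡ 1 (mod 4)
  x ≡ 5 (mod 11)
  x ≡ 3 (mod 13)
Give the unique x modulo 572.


Moduli 4, 11, 13 are pairwise coprime; by CRT there is a unique solution modulo M = 4 · 11 · 13 = 572.
Solve pairwise, accumulating the modulus:
  Start with x ≡ 1 (mod 4).
  Combine with x ≡ 5 (mod 11): since gcd(4, 11) = 1, we get a unique residue mod 44.
    Write x = 1 + 4·t and substitute into x ≡ 5 (mod 11): 4·t ≡ 5 − 1 = 4 (mod 11).
    The inverse of 4 mod 11 is 3 (since 4·3 = 12 = 1·11 + 1), so t ≡ 3·4 = 12 ≡ 1 (mod 11).
    Then x = 1 + 4·1 = 5, valid modulo lcm(4, 11) = 44: x ≡ 5 (mod 44).
  Combine with x ≡ 3 (mod 13): since gcd(44, 13) = 1, we get a unique residue mod 572.
    Write x = 5 + 44·t and substitute into x ≡ 3 (mod 13): 44·t ≡ 3 − 5 = -2 (mod 13).
    Reduce coefficients mod 13: 5·t ≡ 11 (mod 13).
    The inverse of 5 mod 13 is 8 (since 5·8 = 40 = 3·13 + 1), so t ≡ 8·11 = 88 ≡ 10 (mod 13).
    Then x = 5 + 44·10 = 445, valid modulo lcm(44, 13) = 572: x ≡ 445 (mod 572).
Verify: 445 mod 4 = 1 ✓, 445 mod 11 = 5 ✓, 445 mod 13 = 3 ✓.

x ≡ 445 (mod 572).


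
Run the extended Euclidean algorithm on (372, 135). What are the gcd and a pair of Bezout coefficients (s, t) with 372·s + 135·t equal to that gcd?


Euclidean algorithm on (372, 135) — divide until remainder is 0:
  372 = 2 · 135 + 102
  135 = 1 · 102 + 33
  102 = 3 · 33 + 3
  33 = 11 · 3 + 0
gcd(372, 135) = 3.
Track Bezout coefficients alongside the remainders: start with r₀ = 372 = a·1 + b·0 (s = 1, t = 0) and r₁ = 135 = a·0 + b·1 (s = 0, t = 1); each new remainder r_{k+1} = r_{k-1} − q_k·r_k inherits s_{k+1} = s_{k-1} − q_k·s_k, t_{k+1} = t_{k-1} − q_k·t_k, so r_k = a·s_k + b·t_k at every step:
  q = 2: r = 102, s = 1 − 2·0 = 1, t = 0 − 2·1 = -2  (check: 372·1 + 135·(-2) = 102)
  q = 1: r = 33, s = 0 − 1·1 = -1, t = 1 − 1·(-2) = 3  (check: 372·(-1) + 135·3 = 33)
  q = 3: r = 3, s = 1 − 3·(-1) = 4, t = -2 − 3·3 = -11  (check: 372·4 + 135·(-11) = 3)
The row with r = 3 (the gcd) gives the Bezout coefficients s = 4, t = -11.
Result: 372 · (4) + 135 · (-11) = 3.

gcd(372, 135) = 3; s = 4, t = -11 (check: 372·4 + 135·(-11) = 3).


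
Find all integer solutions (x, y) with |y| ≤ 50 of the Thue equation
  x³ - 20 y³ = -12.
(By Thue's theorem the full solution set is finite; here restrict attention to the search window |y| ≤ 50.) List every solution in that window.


The equation is x³ - 20y³ = -12. For fixed y, x³ = 20·y³ − 12, so a solution requires the RHS to be a perfect cube.
Strategy: iterate y from -50 to 50, compute RHS = 20·y³ − 12, and check whether it is a (positive or negative) perfect cube.
Check small values of y:
  y = 0: RHS = -12 is not a perfect cube.
  y = 1: RHS = 8 = (2)³ ⇒ x = 2 works.
  y = -1: RHS = -32 is not a perfect cube.
  y = 2: RHS = 148 is not a perfect cube.
  y = -2: RHS = -172 is not a perfect cube.
  y = 3: RHS = 528 is not a perfect cube.
  y = -3: RHS = -552 is not a perfect cube.
Continuing the search up to |y| = 50 finds no further solutions beyond those listed.
Collected solutions: (2, 1).

Solutions (with |y| ≤ 50): (2, 1).


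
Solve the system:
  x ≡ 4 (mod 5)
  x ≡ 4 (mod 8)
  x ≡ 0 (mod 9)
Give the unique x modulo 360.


Moduli 5, 8, 9 are pairwise coprime; by CRT there is a unique solution modulo M = 5 · 8 · 9 = 360.
Solve pairwise, accumulating the modulus:
  Start with x ≡ 4 (mod 5).
  Combine with x ≡ 4 (mod 8): since gcd(5, 8) = 1, we get a unique residue mod 40.
    Write x = 4 + 5·t and substitute into x ≡ 4 (mod 8): 5·t ≡ 4 − 4 = 0 (mod 8).
    The inverse of 5 mod 8 is 5 (since 5·5 = 25 = 3·8 + 1), so t ≡ 5·0 = 0 ≡ 0 (mod 8).
    Then x = 4 + 5·0 = 4, valid modulo lcm(5, 8) = 40: x ≡ 4 (mod 40).
  Combine with x ≡ 0 (mod 9): since gcd(40, 9) = 1, we get a unique residue mod 360.
    Write x = 4 + 40·t and substitute into x ≡ 0 (mod 9): 40·t ≡ 0 − 4 = -4 (mod 9).
    Reduce coefficients mod 9: 4·t ≡ 5 (mod 9).
    The inverse of 4 mod 9 is 7 (since 4·7 = 28 = 3·9 + 1), so t ≡ 7·5 = 35 ≡ 8 (mod 9).
    Then x = 4 + 40·8 = 324, valid modulo lcm(40, 9) = 360: x ≡ 324 (mod 360).
Verify: 324 mod 5 = 4 ✓, 324 mod 8 = 4 ✓, 324 mod 9 = 0 ✓.

x ≡ 324 (mod 360).


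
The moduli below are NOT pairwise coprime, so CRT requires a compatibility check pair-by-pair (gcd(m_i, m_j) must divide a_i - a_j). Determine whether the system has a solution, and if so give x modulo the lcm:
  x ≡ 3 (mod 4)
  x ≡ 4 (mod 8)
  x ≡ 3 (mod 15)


Moduli 4, 8, 15 are not pairwise coprime, so CRT works modulo lcm(m_i) when all pairwise compatibility conditions hold.
Pairwise compatibility: gcd(m_i, m_j) must divide a_i - a_j for every pair.
Merge one congruence at a time:
  Start: x ≡ 3 (mod 4).
  Combine with x ≡ 4 (mod 8): gcd(4, 8) = 4, and 4 - 3 = 1 is NOT divisible by 4.
    ⇒ system is inconsistent (no integer solution).

No solution (the system is inconsistent).


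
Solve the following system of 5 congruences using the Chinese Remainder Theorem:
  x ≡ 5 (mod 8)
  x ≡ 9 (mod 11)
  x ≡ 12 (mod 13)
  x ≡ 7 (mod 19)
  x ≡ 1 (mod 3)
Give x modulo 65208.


Product of moduli M = 8 · 11 · 13 · 19 · 3 = 65208.
Merge one congruence at a time:
  Start: x ≡ 5 (mod 8).
  Combine with x ≡ 9 (mod 11); new modulus lcm = 88.
    Write x = 5 + 8·t and substitute into x ≡ 9 (mod 11): 8·t ≡ 9 − 5 = 4 (mod 11).
    The inverse of 8 mod 11 is 7 (since 8·7 = 56 = 5·11 + 1), so t ≡ 7·4 = 28 ≡ 6 (mod 11).
    Then x = 5 + 8·6 = 53, valid modulo lcm(8, 11) = 88: x ≡ 53 (mod 88).
  Combine with x ≡ 12 (mod 13); new modulus lcm = 1144.
    Write x = 53 + 88·t and substitute into x ≡ 12 (mod 13): 88·t ≡ 12 − 53 = -41 (mod 13).
    Reduce coefficients mod 13: 10·t ≡ 11 (mod 13).
    The inverse of 10 mod 13 is 4 (since 10·4 = 40 = 3·13 + 1), so t ≡ 4·11 = 44 ≡ 5 (mod 13).
    Then x = 53 + 88·5 = 493, valid modulo lcm(88, 13) = 1144: x ≡ 493 (mod 1144).
  Combine with x ≡ 7 (mod 19); new modulus lcm = 21736.
    Write x = 493 + 1144·t and substitute into x ≡ 7 (mod 19): 1144·t ≡ 7 − 493 = -486 (mod 19).
    Reduce coefficients mod 19: 4·t ≡ 8 (mod 19).
    The inverse of 4 mod 19 is 5 (since 4·5 = 20 = 1·19 + 1), so t ≡ 5·8 = 40 ≡ 2 (mod 19).
    Then x = 493 + 1144·2 = 2781, valid modulo lcm(1144, 19) = 21736: x ≡ 2781 (mod 21736).
  Combine with x ≡ 1 (mod 3); new modulus lcm = 65208.
    Write x = 2781 + 21736·t and substitute into x ≡ 1 (mod 3): 21736·t ≡ 1 − 2781 = -2780 (mod 3).
    Reduce coefficients mod 3: 1·t ≡ 1 (mod 3).
    So t ≡ 1 (mod 3).
    Then x = 2781 + 21736·1 = 24517, valid modulo lcm(21736, 3) = 65208: x ≡ 24517 (mod 65208).
Verify against each original: 24517 mod 8 = 5, 24517 mod 11 = 9, 24517 mod 13 = 12, 24517 mod 19 = 7, 24517 mod 3 = 1.

x ≡ 24517 (mod 65208).


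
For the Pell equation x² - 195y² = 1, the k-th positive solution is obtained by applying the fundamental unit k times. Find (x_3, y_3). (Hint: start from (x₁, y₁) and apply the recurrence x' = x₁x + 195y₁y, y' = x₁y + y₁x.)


Step 1: Find the fundamental solution (x₁, y₁) of x² - 195y² = 1.
  Expand √195 as a continued fraction. a₀ = ⌊√195⌋ = 13; iterate m_{k+1} = d_k·a_k − m_k, d_{k+1} = (195 − m_{k+1}²)/d_k, a_{k+1} = ⌊(a₀ + m_{k+1})/d_{k+1}⌋ (starting m₀ = 0, d₀ = 1), with convergents p_k = a_k·p_{k-1} + p_{k-2}, q_k = a_k·q_{k-1} + q_{k-2} (p₋₁ = 1, q₋₁ = 0):
  k = 0: a₀ = 13; p₀/q₀ = 13/1; p₀² − 195·q₀² = 169 − 195 = -26.
  k = 1: m = 13, d = 26, a = ⌊(13 + 13)/26⌋ = 1; p/q = (1·13 + 1)/(1·1 + 0) = 14/1; p² − 195·q² = 196 − 195 = 1.
  The first convergent with p² − 195·q² = 1 gives the fundamental solution (x₁, y₁) = (14, 1).
Step 2: Apply the recurrence (x_{n+1}, y_{n+1}) = (x₁x_n + 195y₁y_n, x₁y_n + y₁x_n) repeatedly.
  From (x_1, y_1) = (14, 1): x_2 = 14·14 + 195·1·1 = 391; y_2 = 14·1 + 1·14 = 28.
  From (x_2, y_2) = (391, 28): x_3 = 14·391 + 195·1·28 = 10934; y_3 = 14·28 + 1·391 = 783.
Step 3: Verify x_3² - 195·y_3² = 119552356 - 119552355 = 1 (should be 1). ✓

(x_1, y_1) = (14, 1); (x_3, y_3) = (10934, 783).


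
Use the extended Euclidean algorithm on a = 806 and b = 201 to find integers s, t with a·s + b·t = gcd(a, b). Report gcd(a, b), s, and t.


Euclidean algorithm on (806, 201) — divide until remainder is 0:
  806 = 4 · 201 + 2
  201 = 100 · 2 + 1
  2 = 2 · 1 + 0
gcd(806, 201) = 1.
Track Bezout coefficients alongside the remainders: start with r₀ = 806 = a·1 + b·0 (s = 1, t = 0) and r₁ = 201 = a·0 + b·1 (s = 0, t = 1); each new remainder r_{k+1} = r_{k-1} − q_k·r_k inherits s_{k+1} = s_{k-1} − q_k·s_k, t_{k+1} = t_{k-1} − q_k·t_k, so r_k = a·s_k + b·t_k at every step:
  q = 4: r = 2, s = 1 − 4·0 = 1, t = 0 − 4·1 = -4  (check: 806·1 + 201·(-4) = 2)
  q = 100: r = 1, s = 0 − 100·1 = -100, t = 1 − 100·(-4) = 401  (check: 806·(-100) + 201·401 = 1)
The row with r = 1 (the gcd) gives the Bezout coefficients s = -100, t = 401.
Result: 806 · (-100) + 201 · (401) = 1.

gcd(806, 201) = 1; s = -100, t = 401 (check: 806·(-100) + 201·401 = 1).


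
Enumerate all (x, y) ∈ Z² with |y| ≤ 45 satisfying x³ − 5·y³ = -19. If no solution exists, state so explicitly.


The equation is x³ - 5y³ = -19. For fixed y, x³ = 5·y³ − 19, so a solution requires the RHS to be a perfect cube.
Strategy: iterate y from -45 to 45, compute RHS = 5·y³ − 19, and check whether it is a (positive or negative) perfect cube.
Check small values of y:
  y = 0: RHS = -19 is not a perfect cube.
  y = 1: RHS = -14 is not a perfect cube.
  y = -1: RHS = -24 is not a perfect cube.
  y = 2: RHS = 21 is not a perfect cube.
  y = -2: RHS = -59 is not a perfect cube.
  y = 3: RHS = 116 is not a perfect cube.
  y = -3: RHS = -154 is not a perfect cube.
Continuing the search up to |y| = 45 finds no solutions either.
No (x, y) in the scanned range satisfies the equation.

No integer solutions with |y| ≤ 45.


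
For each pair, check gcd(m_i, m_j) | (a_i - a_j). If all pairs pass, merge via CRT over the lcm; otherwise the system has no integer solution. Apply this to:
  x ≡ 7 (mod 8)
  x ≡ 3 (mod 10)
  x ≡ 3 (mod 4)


Moduli 8, 10, 4 are not pairwise coprime, so CRT works modulo lcm(m_i) when all pairwise compatibility conditions hold.
Pairwise compatibility: gcd(m_i, m_j) must divide a_i - a_j for every pair.
Merge one congruence at a time:
  Start: x ≡ 7 (mod 8).
  Combine with x ≡ 3 (mod 10): gcd(8, 10) = 2; 3 - 7 = -4, which IS divisible by 2, so compatible.
    Write x = 7 + 8·t and substitute into x ≡ 3 (mod 10): 8·t ≡ 3 − 7 = -4 (mod 10).
    Divide the congruence (and modulus) by g = 2: 4·t ≡ -2 (mod 5).
    Reduce coefficients mod 5: 4·t ≡ 3 (mod 5).
    The inverse of 4 mod 5 is 4 (since 4·4 = 16 = 3·5 + 1), so t ≡ 4·3 = 12 ≡ 2 (mod 5).
    Then x = 7 + 8·2 = 23, valid modulo lcm(8, 10) = 40: x ≡ 23 (mod 40).
  Combine with x ≡ 3 (mod 4): gcd(40, 4) = 4; 3 - 23 = -20, which IS divisible by 4, so compatible.
    Write x = 23 + 40·t and substitute into x ≡ 3 (mod 4): 40·t ≡ 3 − 23 = -20 (mod 4).
    Divide the congruence (and modulus) by g = 4: 10·t ≡ -5 (mod 1).
    Modulo 1 every t works; take t = 0.
    Then x = 23 + 40·0 = 23, valid modulo lcm(40, 4) = 40: x ≡ 23 (mod 40).
Verify: 23 mod 8 = 7, 23 mod 10 = 3, 23 mod 4 = 3.

x ≡ 23 (mod 40).


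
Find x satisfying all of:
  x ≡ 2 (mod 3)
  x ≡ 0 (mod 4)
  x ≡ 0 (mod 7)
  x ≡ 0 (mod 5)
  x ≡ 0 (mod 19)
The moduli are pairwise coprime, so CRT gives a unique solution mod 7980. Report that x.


Product of moduli M = 3 · 4 · 7 · 5 · 19 = 7980.
Merge one congruence at a time:
  Start: x ≡ 2 (mod 3).
  Combine with x ≡ 0 (mod 4); new modulus lcm = 12.
    Write x = 2 + 3·t and substitute into x ≡ 0 (mod 4): 3·t ≡ 0 − 2 = -2 (mod 4).
    Reduce coefficients mod 4: 3·t ≡ 2 (mod 4).
    The inverse of 3 mod 4 is 3 (since 3·3 = 9 = 2·4 + 1), so t ≡ 3·2 = 6 ≡ 2 (mod 4).
    Then x = 2 + 3·2 = 8, valid modulo lcm(3, 4) = 12: x ≡ 8 (mod 12).
  Combine with x ≡ 0 (mod 7); new modulus lcm = 84.
    Write x = 8 + 12·t and substitute into x ≡ 0 (mod 7): 12·t ≡ 0 − 8 = -8 (mod 7).
    Reduce coefficients mod 7: 5·t ≡ 6 (mod 7).
    The inverse of 5 mod 7 is 3 (since 5·3 = 15 = 2·7 + 1), so t ≡ 3·6 = 18 ≡ 4 (mod 7).
    Then x = 8 + 12·4 = 56, valid modulo lcm(12, 7) = 84: x ≡ 56 (mod 84).
  Combine with x ≡ 0 (mod 5); new modulus lcm = 420.
    Write x = 56 + 84·t and substitute into x ≡ 0 (mod 5): 84·t ≡ 0 − 56 = -56 (mod 5).
    Reduce coefficients mod 5: 4·t ≡ 4 (mod 5).
    The inverse of 4 mod 5 is 4 (since 4·4 = 16 = 3·5 + 1), so t ≡ 4·4 = 16 ≡ 1 (mod 5).
    Then x = 56 + 84·1 = 140, valid modulo lcm(84, 5) = 420: x ≡ 140 (mod 420).
  Combine with x ≡ 0 (mod 19); new modulus lcm = 7980.
    Write x = 140 + 420·t and substitute into x ≡ 0 (mod 19): 420·t ≡ 0 − 140 = -140 (mod 19).
    Reduce coefficients mod 19: 2·t ≡ 12 (mod 19).
    The inverse of 2 mod 19 is 10 (since 2·10 = 20 = 1·19 + 1), so t ≡ 10·12 = 120 ≡ 6 (mod 19).
    Then x = 140 + 420·6 = 2660, valid modulo lcm(420, 19) = 7980: x ≡ 2660 (mod 7980).
Verify against each original: 2660 mod 3 = 2, 2660 mod 4 = 0, 2660 mod 7 = 0, 2660 mod 5 = 0, 2660 mod 19 = 0.

x ≡ 2660 (mod 7980).


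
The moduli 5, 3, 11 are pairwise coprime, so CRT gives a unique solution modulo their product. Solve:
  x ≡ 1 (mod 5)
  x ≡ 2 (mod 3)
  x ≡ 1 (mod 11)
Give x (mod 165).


Moduli 5, 3, 11 are pairwise coprime; by CRT there is a unique solution modulo M = 5 · 3 · 11 = 165.
Solve pairwise, accumulating the modulus:
  Start with x ≡ 1 (mod 5).
  Combine with x ≡ 2 (mod 3): since gcd(5, 3) = 1, we get a unique residue mod 15.
    Write x = 1 + 5·t and substitute into x ≡ 2 (mod 3): 5·t ≡ 2 − 1 = 1 (mod 3).
    Reduce coefficients mod 3: 2·t ≡ 1 (mod 3).
    The inverse of 2 mod 3 is 2 (since 2·2 = 4 = 1·3 + 1), so t ≡ 2·1 = 2 ≡ 2 (mod 3).
    Then x = 1 + 5·2 = 11, valid modulo lcm(5, 3) = 15: x ≡ 11 (mod 15).
  Combine with x ≡ 1 (mod 11): since gcd(15, 11) = 1, we get a unique residue mod 165.
    Write x = 11 + 15·t and substitute into x ≡ 1 (mod 11): 15·t ≡ 1 − 11 = -10 (mod 11).
    Reduce coefficients mod 11: 4·t ≡ 1 (mod 11).
    The inverse of 4 mod 11 is 3 (since 4·3 = 12 = 1·11 + 1), so t ≡ 3·1 = 3 ≡ 3 (mod 11).
    Then x = 11 + 15·3 = 56, valid modulo lcm(15, 11) = 165: x ≡ 56 (mod 165).
Verify: 56 mod 5 = 1 ✓, 56 mod 3 = 2 ✓, 56 mod 11 = 1 ✓.

x ≡ 56 (mod 165).


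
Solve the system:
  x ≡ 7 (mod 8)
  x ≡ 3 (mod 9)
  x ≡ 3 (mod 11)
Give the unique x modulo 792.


Moduli 8, 9, 11 are pairwise coprime; by CRT there is a unique solution modulo M = 8 · 9 · 11 = 792.
Solve pairwise, accumulating the modulus:
  Start with x ≡ 7 (mod 8).
  Combine with x ≡ 3 (mod 9): since gcd(8, 9) = 1, we get a unique residue mod 72.
    Write x = 7 + 8·t and substitute into x ≡ 3 (mod 9): 8·t ≡ 3 − 7 = -4 (mod 9).
    Reduce coefficients mod 9: 8·t ≡ 5 (mod 9).
    The inverse of 8 mod 9 is 8 (since 8·8 = 64 = 7·9 + 1), so t ≡ 8·5 = 40 ≡ 4 (mod 9).
    Then x = 7 + 8·4 = 39, valid modulo lcm(8, 9) = 72: x ≡ 39 (mod 72).
  Combine with x ≡ 3 (mod 11): since gcd(72, 11) = 1, we get a unique residue mod 792.
    Write x = 39 + 72·t and substitute into x ≡ 3 (mod 11): 72·t ≡ 3 − 39 = -36 (mod 11).
    Reduce coefficients mod 11: 6·t ≡ 8 (mod 11).
    The inverse of 6 mod 11 is 2 (since 6·2 = 12 = 1·11 + 1), so t ≡ 2·8 = 16 ≡ 5 (mod 11).
    Then x = 39 + 72·5 = 399, valid modulo lcm(72, 11) = 792: x ≡ 399 (mod 792).
Verify: 399 mod 8 = 7 ✓, 399 mod 9 = 3 ✓, 399 mod 11 = 3 ✓.

x ≡ 399 (mod 792).


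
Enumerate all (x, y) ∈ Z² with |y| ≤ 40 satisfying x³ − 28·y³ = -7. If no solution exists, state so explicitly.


The equation is x³ - 28y³ = -7. For fixed y, x³ = 28·y³ − 7, so a solution requires the RHS to be a perfect cube.
Strategy: iterate y from -40 to 40, compute RHS = 28·y³ − 7, and check whether it is a (positive or negative) perfect cube.
Check small values of y:
  y = 0: RHS = -7 is not a perfect cube.
  y = 1: RHS = 21 is not a perfect cube.
  y = -1: RHS = -35 is not a perfect cube.
  y = 2: RHS = 217 is not a perfect cube.
  y = -2: RHS = -231 is not a perfect cube.
  y = 3: RHS = 749 is not a perfect cube.
  y = -3: RHS = -763 is not a perfect cube.
Continuing the search up to |y| = 40 finds no solutions either.
No (x, y) in the scanned range satisfies the equation.

No integer solutions with |y| ≤ 40.


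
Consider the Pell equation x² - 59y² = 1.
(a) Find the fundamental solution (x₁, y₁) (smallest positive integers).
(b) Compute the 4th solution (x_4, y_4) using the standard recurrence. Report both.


Step 1: Find the fundamental solution (x₁, y₁) of x² - 59y² = 1.
  Expand √59 as a continued fraction. a₀ = ⌊√59⌋ = 7; iterate m_{k+1} = d_k·a_k − m_k, d_{k+1} = (59 − m_{k+1}²)/d_k, a_{k+1} = ⌊(a₀ + m_{k+1})/d_{k+1}⌋ (starting m₀ = 0, d₀ = 1), with convergents p_k = a_k·p_{k-1} + p_{k-2}, q_k = a_k·q_{k-1} + q_{k-2} (p₋₁ = 1, q₋₁ = 0):
  k = 0: a₀ = 7; p₀/q₀ = 7/1; p₀² − 59·q₀² = 49 − 59 = -10.
  k = 1: m = 7, d = 10, a = ⌊(7 + 7)/10⌋ = 1; p/q = (1·7 + 1)/(1·1 + 0) = 8/1; p² − 59·q² = 64 − 59 = 5.
  k = 2: m = 3, d = 5, a = ⌊(7 + 3)/5⌋ = 2; p/q = (2·8 + 7)/(2·1 + 1) = 23/3; p² − 59·q² = 529 − 531 = -2.
  k = 3: m = 7, d = 2, a = ⌊(7 + 7)/2⌋ = 7; p/q = (7·23 + 8)/(7·3 + 1) = 169/22; p² − 59·q² = 28561 − 28556 = 5.
  k = 4: m = 7, d = 5, a = ⌊(7 + 7)/5⌋ = 2; p/q = (2·169 + 23)/(2·22 + 3) = 361/47; p² − 59·q² = 130321 − 130331 = -10.
  k = 5: m = 3, d = 10, a = ⌊(7 + 3)/10⌋ = 1; p/q = (1·361 + 169)/(1·47 + 22) = 530/69; p² − 59·q² = 280900 − 280899 = 1.
  The first convergent with p² − 59·q² = 1 gives the fundamental solution (x₁, y₁) = (530, 69).
Step 2: Apply the recurrence (x_{n+1}, y_{n+1}) = (x₁x_n + 59y₁y_n, x₁y_n + y₁x_n) repeatedly.
  From (x_1, y_1) = (530, 69): x_2 = 530·530 + 59·69·69 = 561799; y_2 = 530·69 + 69·530 = 73140.
  From (x_2, y_2) = (561799, 73140): x_3 = 530·561799 + 59·69·73140 = 595506410; y_3 = 530·73140 + 69·561799 = 77528331.
  From (x_3, y_3) = (595506410, 77528331): x_4 = 530·595506410 + 59·69·77528331 = 631236232801; y_4 = 530·77528331 + 69·595506410 = 82179957720.
Step 3: Verify x_4² - 59·y_4² = 398459181600798268305601 - 398459181600798268305600 = 1 (should be 1). ✓

(x_1, y_1) = (530, 69); (x_4, y_4) = (631236232801, 82179957720).


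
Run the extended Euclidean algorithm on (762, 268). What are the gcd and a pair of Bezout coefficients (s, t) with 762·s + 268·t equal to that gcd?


Euclidean algorithm on (762, 268) — divide until remainder is 0:
  762 = 2 · 268 + 226
  268 = 1 · 226 + 42
  226 = 5 · 42 + 16
  42 = 2 · 16 + 10
  16 = 1 · 10 + 6
  10 = 1 · 6 + 4
  6 = 1 · 4 + 2
  4 = 2 · 2 + 0
gcd(762, 268) = 2.
Track Bezout coefficients alongside the remainders: start with r₀ = 762 = a·1 + b·0 (s = 1, t = 0) and r₁ = 268 = a·0 + b·1 (s = 0, t = 1); each new remainder r_{k+1} = r_{k-1} − q_k·r_k inherits s_{k+1} = s_{k-1} − q_k·s_k, t_{k+1} = t_{k-1} − q_k·t_k, so r_k = a·s_k + b·t_k at every step:
  q = 2: r = 226, s = 1 − 2·0 = 1, t = 0 − 2·1 = -2  (check: 762·1 + 268·(-2) = 226)
  q = 1: r = 42, s = 0 − 1·1 = -1, t = 1 − 1·(-2) = 3  (check: 762·(-1) + 268·3 = 42)
  q = 5: r = 16, s = 1 − 5·(-1) = 6, t = -2 − 5·3 = -17  (check: 762·6 + 268·(-17) = 16)
  q = 2: r = 10, s = -1 − 2·6 = -13, t = 3 − 2·(-17) = 37  (check: 762·(-13) + 268·37 = 10)
  q = 1: r = 6, s = 6 − 1·(-13) = 19, t = -17 − 1·37 = -54  (check: 762·19 + 268·(-54) = 6)
  q = 1: r = 4, s = -13 − 1·19 = -32, t = 37 − 1·(-54) = 91  (check: 762·(-32) + 268·91 = 4)
  q = 1: r = 2, s = 19 − 1·(-32) = 51, t = -54 − 1·91 = -145  (check: 762·51 + 268·(-145) = 2)
The row with r = 2 (the gcd) gives the Bezout coefficients s = 51, t = -145.
Result: 762 · (51) + 268 · (-145) = 2.

gcd(762, 268) = 2; s = 51, t = -145 (check: 762·51 + 268·(-145) = 2).


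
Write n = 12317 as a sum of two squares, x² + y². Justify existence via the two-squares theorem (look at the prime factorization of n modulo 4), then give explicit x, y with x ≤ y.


Step 1: Factor n = 12317 = 109 · 113.
Step 2: Check the mod-4 condition on each prime factor: 109 ≡ 1 (mod 4), exponent 1; 113 ≡ 1 (mod 4), exponent 1.
All primes ≡ 3 (mod 4) appear to even exponent (or don't appear), so by the two-squares theorem n IS expressible as a sum of two squares.
Step 3: Build a representation. Here n = 109 · 113 is a product of primes ≡ 1 (mod 4). Each prime p ≡ 1 (mod 4) is itself a sum of two squares; find a² by testing p − a² for a perfect square:
  109: 109 − 1² = 108, 109 − 2² = 105, 109 − 3² = 100 = 10² ⇒ 109 = 3² + 10².
  113: 113 − 1² = 112, 113 − 2² = 109, 113 − 3² = 104, 113 − 4² = 97, 113 − 5² = 88, 113 − 6² = 77, 113 − 7² = 64 = 8² ⇒ 113 = 7² + 8².
  Combine using the Brahmagupta–Fibonacci identity (a² + b²)(c² + d²) = (ac − bd)² + (ad + bc)² = (ac + bd)² + (ad − bc)²:
  109 · 113 = 12317: from (3² + 10²)(7² + 8²), take (3·7 − 10·8, 3·8 + 10·7) = (21 − 80, 24 + 70) = (-59, 94); dropping signs (only squares matter) gives (59, 94); check 59² + 94² = 3481 + 8836 = 12317 ✓.
Step 4: Order so x ≤ y and verify: 59² + 94² = 3481 + 8836 = 12317 = n. ✓

n = 12317 = 59² + 94² (one valid representation with x ≤ y).


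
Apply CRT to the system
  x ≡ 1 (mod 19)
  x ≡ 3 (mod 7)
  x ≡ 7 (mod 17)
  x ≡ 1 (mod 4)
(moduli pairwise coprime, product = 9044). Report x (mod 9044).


Product of moduli M = 19 · 7 · 17 · 4 = 9044.
Merge one congruence at a time:
  Start: x ≡ 1 (mod 19).
  Combine with x ≡ 3 (mod 7); new modulus lcm = 133.
    Write x = 1 + 19·t and substitute into x ≡ 3 (mod 7): 19·t ≡ 3 − 1 = 2 (mod 7).
    Reduce coefficients mod 7: 5·t ≡ 2 (mod 7).
    The inverse of 5 mod 7 is 3 (since 5·3 = 15 = 2·7 + 1), so t ≡ 3·2 = 6 ≡ 6 (mod 7).
    Then x = 1 + 19·6 = 115, valid modulo lcm(19, 7) = 133: x ≡ 115 (mod 133).
  Combine with x ≡ 7 (mod 17); new modulus lcm = 2261.
    Write x = 115 + 133·t and substitute into x ≡ 7 (mod 17): 133·t ≡ 7 − 115 = -108 (mod 17).
    Reduce coefficients mod 17: 14·t ≡ 11 (mod 17).
    The inverse of 14 mod 17 is 11 (since 14·11 = 154 = 9·17 + 1), so t ≡ 11·11 = 121 ≡ 2 (mod 17).
    Then x = 115 + 133·2 = 381, valid modulo lcm(133, 17) = 2261: x ≡ 381 (mod 2261).
  Combine with x ≡ 1 (mod 4); new modulus lcm = 9044.
    Write x = 381 + 2261·t and substitute into x ≡ 1 (mod 4): 2261·t ≡ 1 − 381 = -380 (mod 4).
    Reduce coefficients mod 4: 1·t ≡ 0 (mod 4).
    So t ≡ 0 (mod 4).
    Then x = 381 + 2261·0 = 381, valid modulo lcm(2261, 4) = 9044: x ≡ 381 (mod 9044).
Verify against each original: 381 mod 19 = 1, 381 mod 7 = 3, 381 mod 17 = 7, 381 mod 4 = 1.

x ≡ 381 (mod 9044).


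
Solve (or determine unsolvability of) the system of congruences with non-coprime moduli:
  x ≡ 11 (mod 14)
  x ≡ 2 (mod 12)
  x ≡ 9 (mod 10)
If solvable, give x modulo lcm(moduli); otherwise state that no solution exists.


Moduli 14, 12, 10 are not pairwise coprime, so CRT works modulo lcm(m_i) when all pairwise compatibility conditions hold.
Pairwise compatibility: gcd(m_i, m_j) must divide a_i - a_j for every pair.
Merge one congruence at a time:
  Start: x ≡ 11 (mod 14).
  Combine with x ≡ 2 (mod 12): gcd(14, 12) = 2, and 2 - 11 = -9 is NOT divisible by 2.
    ⇒ system is inconsistent (no integer solution).

No solution (the system is inconsistent).
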